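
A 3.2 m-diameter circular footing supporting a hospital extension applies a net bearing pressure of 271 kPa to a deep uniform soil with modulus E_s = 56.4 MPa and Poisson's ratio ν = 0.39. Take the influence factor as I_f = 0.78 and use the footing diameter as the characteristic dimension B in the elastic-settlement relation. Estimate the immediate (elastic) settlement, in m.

S_e ≈ 0.0102 m

Immediate (elastic) settlement: S_e = q·B·(1−ν²)/E_s · I_f.
E_s = 56.4 MPa = 56400 kPa.
S_e = 271 × 3.2 × (1 − 0.39²) / 56400 × 0.78
    = 271 × 3.2 × 0.8479 / 56400 × 0.78
    = 0.01017 m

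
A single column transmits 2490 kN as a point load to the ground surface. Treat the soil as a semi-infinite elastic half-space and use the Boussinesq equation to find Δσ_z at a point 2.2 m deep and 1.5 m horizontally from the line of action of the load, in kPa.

Boussinesq vertical stress below a point load on an elastic half-space:
Δσ_z = 3P/(2πz²) · [1 + (r/z)²]^(−5/2)
r/z = 1.5/2.2 = 0.68182; [1+(r/z)²]^(−5/2) = 0.38503.
Δσ_z = 3×2490/(2π×2.2²) × 0.38503 = 245.64 × 0.38503 = 94.58 kPa

Δσ_z ≈ 94.6 kPa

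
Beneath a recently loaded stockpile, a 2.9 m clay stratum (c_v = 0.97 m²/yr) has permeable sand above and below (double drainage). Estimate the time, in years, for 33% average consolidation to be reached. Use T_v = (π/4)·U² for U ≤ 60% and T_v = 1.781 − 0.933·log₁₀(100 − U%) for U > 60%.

t ≈ 0.185 years

Drainage path length: H_d = H/2 = 1.45 m (double drainage).
U ≤ 60%: T_v = (π/4)·U² = (π/4)×0.33² = 0.08553.
t = T_v·H_d²/c_v = 0.08553×1.45²/0.97 = 0.1854 years.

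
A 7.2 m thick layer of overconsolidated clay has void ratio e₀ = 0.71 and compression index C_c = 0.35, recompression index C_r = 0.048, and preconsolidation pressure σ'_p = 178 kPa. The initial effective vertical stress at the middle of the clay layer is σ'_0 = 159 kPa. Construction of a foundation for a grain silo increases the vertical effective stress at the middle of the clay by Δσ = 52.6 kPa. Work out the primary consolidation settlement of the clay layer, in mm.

S_c ≈ 121 mm

Final effective stress: σ'_f = 159 + 52.6 = 211.6 kPa.
σ'_f = 211.6 > σ'_p = 178 kPa, so the stress path crosses the preconsolidation pressure — recompression up to σ'_p, then virgin compression beyond:
S_c = H/(1+e₀)·[C_r·log₁₀(σ'_p/σ'_0) + C_c·log₁₀(σ'_f/σ'_p)]
    = 7.2/1.71 × [0.048×log₁₀(178/159) + 0.35×log₁₀(211.6/178)]
    = 4.2105 × [0.0023531 + 0.026283] = 0.1206 m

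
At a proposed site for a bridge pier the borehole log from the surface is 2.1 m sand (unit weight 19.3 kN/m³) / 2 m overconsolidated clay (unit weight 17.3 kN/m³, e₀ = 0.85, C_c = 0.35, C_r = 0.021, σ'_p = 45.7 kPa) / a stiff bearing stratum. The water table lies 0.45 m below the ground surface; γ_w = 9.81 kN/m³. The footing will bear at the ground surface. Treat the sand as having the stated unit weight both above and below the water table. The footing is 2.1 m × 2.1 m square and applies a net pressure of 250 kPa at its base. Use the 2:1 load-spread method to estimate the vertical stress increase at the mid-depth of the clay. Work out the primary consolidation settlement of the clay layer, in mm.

Mid-depth of clay below the ground surface: z = 2.1 + 2/2 = 3.1 m.
Total vertical stress at mid-clay: σ_v = 19.3×2.1 + 17.3×1 = 57.83 kPa.
Pore pressure: u = 9.81×(3.1 − 0.45) = 25.997 kPa.
Initial effective stress: σ'_0 = σ_v − u = 57.83 − 25.997 = 31.833 kPa.
Stress increase at mid-clay by the 2:1 spreading method:
Δσ = qBL/((B+z)(L+z)) = 250×2.1×2.1/((2.1+3.1)(2.1+3.1)) = 40.773 kPa
Final effective stress: σ'_f = 31.833 + 40.773 = 72.606 kPa.
σ'_f = 72.606 > σ'_p = 45.7 kPa, so the stress path crosses the preconsolidation pressure — recompression up to σ'_p, then virgin compression beyond:
S_c = H/(1+e₀)·[C_r·log₁₀(σ'_p/σ'_0) + C_c·log₁₀(σ'_f/σ'_p)]
    = 2/1.85 × [0.021×log₁₀(45.7/31.833) + 0.35×log₁₀(72.606/45.7)]
    = 1.0811 × [0.0032978 + 0.07037] = 0.07964 m

S_c ≈ 79.6 mm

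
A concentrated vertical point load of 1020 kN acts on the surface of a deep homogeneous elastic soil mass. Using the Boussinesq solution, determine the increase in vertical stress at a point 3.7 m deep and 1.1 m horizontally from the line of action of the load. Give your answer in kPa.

Boussinesq vertical stress below a point load on an elastic half-space:
Δσ_z = 3P/(2πz²) · [1 + (r/z)²]^(−5/2)
r/z = 1.1/3.7 = 0.2973; [1+(r/z)²]^(−5/2) = 0.80918.
Δσ_z = 3×1020/(2π×3.7²) × 0.80918 = 35.574 × 0.80918 = 28.79 kPa

Δσ_z ≈ 28.8 kPa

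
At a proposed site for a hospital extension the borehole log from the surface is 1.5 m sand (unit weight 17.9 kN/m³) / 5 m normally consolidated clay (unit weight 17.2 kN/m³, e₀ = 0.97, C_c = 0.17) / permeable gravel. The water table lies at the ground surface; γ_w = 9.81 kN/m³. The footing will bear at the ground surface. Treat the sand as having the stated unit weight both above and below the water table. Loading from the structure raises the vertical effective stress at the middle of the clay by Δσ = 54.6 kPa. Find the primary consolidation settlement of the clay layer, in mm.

Mid-depth of clay below the ground surface: z = 1.5 + 5/2 = 4 m.
Total vertical stress at mid-clay: σ_v = 17.9×1.5 + 17.2×2.5 = 69.85 kPa.
Pore pressure: u = 9.81×(4 − 0) = 39.24 kPa.
Initial effective stress: σ'_0 = σ_v − u = 69.85 − 39.24 = 30.61 kPa.
Final effective stress: σ'_f = σ'_0 + Δσ = 30.61 + 54.6 = 85.21 kPa.
Normally consolidated clay, so the full stress increment lies on the virgin compression line:
S_c = C_c·H/(1+e₀)·log₁₀(σ'_f/σ'_0) = 0.17×5/(1+0.97)×log₁₀(85.21/30.61)
    = 0.43147 × 0.44463 = 0.1918 m

S_c ≈ 192 mm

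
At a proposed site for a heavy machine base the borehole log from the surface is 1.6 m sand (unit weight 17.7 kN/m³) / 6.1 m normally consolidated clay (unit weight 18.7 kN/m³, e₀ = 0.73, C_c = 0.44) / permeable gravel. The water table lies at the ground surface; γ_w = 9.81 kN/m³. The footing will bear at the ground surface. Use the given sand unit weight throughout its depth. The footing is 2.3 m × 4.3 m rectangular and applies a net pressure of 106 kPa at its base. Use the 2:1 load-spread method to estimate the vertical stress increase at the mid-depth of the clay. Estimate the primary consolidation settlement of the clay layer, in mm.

S_c ≈ 238 mm

Mid-depth of clay below the ground surface: z = 1.6 + 6.1/2 = 4.65 m.
Total vertical stress at mid-clay: σ_v = 17.7×1.6 + 18.7×3.05 = 85.355 kPa.
Pore pressure: u = 9.81×(4.65 − 0) = 45.617 kPa.
Initial effective stress: σ'_0 = σ_v − u = 85.355 − 45.617 = 39.738 kPa.
Stress increase at mid-clay by the 2:1 spreading method:
Δσ = qBL/((B+z)(L+z)) = 106×2.3×4.3/((2.3+4.65)(4.3+4.65)) = 16.854 kPa
Final effective stress: σ'_f = σ'_0 + Δσ = 39.738 + 16.854 = 56.592 kPa.
Normally consolidated clay, so the full stress increment lies on the virgin compression line:
S_c = C_c·H/(1+e₀)·log₁₀(σ'_f/σ'_0) = 0.44×6.1/(1+0.73)×log₁₀(56.592/39.738)
    = 1.5514 × 0.15355 = 0.2382 m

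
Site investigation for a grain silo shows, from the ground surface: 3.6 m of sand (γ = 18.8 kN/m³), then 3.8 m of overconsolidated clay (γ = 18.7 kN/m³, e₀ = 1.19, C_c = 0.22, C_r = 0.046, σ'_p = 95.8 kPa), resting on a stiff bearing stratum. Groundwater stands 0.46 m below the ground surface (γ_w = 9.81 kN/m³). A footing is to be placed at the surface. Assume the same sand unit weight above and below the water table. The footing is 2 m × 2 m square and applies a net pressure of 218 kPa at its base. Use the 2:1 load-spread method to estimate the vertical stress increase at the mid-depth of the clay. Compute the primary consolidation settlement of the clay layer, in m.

Mid-depth of clay below the ground surface: z = 3.6 + 3.8/2 = 5.5 m.
Total vertical stress at mid-clay: σ_v = 18.8×3.6 + 18.7×1.9 = 103.21 kPa.
Pore pressure: u = 9.81×(5.5 − 0.46) = 49.442 kPa.
Initial effective stress: σ'_0 = σ_v − u = 103.21 − 49.442 = 53.768 kPa.
Stress increase at mid-clay by the 2:1 spreading method:
Δσ = qBL/((B+z)(L+z)) = 218×2×2/((2+5.5)(2+5.5)) = 15.502 kPa
Final effective stress: σ'_f = 53.768 + 15.502 = 69.27 kPa.
σ'_f = 69.27 ≤ σ'_p = 95.8 kPa, so the clay remains overconsolidated and only the recompression index applies:
S_c = C_r·H/(1+e₀)·log₁₀(σ'_f/σ'_0) = 0.046×3.8/2.19×log₁₀(69.27/53.768)
    = 0.079819 × 0.11002 = 0.008782 m

S_c ≈ 0.00878 m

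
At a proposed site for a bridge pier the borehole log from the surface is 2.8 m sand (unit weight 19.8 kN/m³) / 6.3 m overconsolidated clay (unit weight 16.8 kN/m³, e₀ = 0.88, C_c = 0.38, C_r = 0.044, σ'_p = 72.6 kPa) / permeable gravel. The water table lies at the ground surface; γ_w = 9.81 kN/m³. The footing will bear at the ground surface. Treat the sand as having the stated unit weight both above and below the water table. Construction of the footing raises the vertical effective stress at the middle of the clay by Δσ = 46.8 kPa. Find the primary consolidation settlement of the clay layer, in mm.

Mid-depth of clay below the ground surface: z = 2.8 + 6.3/2 = 5.95 m.
Total vertical stress at mid-clay: σ_v = 19.8×2.8 + 16.8×3.15 = 108.36 kPa.
Pore pressure: u = 9.81×(5.95 − 0) = 58.37 kPa.
Initial effective stress: σ'_0 = σ_v − u = 108.36 − 58.37 = 49.99 kPa.
Final effective stress: σ'_f = 49.99 + 46.8 = 96.79 kPa.
σ'_f = 96.79 > σ'_p = 72.6 kPa, so the stress path crosses the preconsolidation pressure — recompression up to σ'_p, then virgin compression beyond:
S_c = H/(1+e₀)·[C_r·log₁₀(σ'_p/σ'_0) + C_c·log₁₀(σ'_f/σ'_p)]
    = 6.3/1.88 × [0.044×log₁₀(72.6/49.99) + 0.38×log₁₀(96.79/72.6)]
    = 3.3511 × [0.0071304 + 0.04746] = 0.1829 m

S_c ≈ 183 mm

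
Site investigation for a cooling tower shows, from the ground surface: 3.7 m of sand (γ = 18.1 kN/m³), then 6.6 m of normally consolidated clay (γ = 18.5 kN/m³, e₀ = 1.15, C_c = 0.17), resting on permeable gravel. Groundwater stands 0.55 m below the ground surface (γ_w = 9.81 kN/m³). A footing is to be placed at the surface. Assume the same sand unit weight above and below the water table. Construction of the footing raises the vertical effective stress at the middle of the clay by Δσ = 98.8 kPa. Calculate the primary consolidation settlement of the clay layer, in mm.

Mid-depth of clay below the ground surface: z = 3.7 + 6.6/2 = 7 m.
Total vertical stress at mid-clay: σ_v = 18.1×3.7 + 18.5×3.3 = 128.02 kPa.
Pore pressure: u = 9.81×(7 − 0.55) = 63.275 kPa.
Initial effective stress: σ'_0 = σ_v − u = 128.02 − 63.275 = 64.745 kPa.
Final effective stress: σ'_f = σ'_0 + Δσ = 64.745 + 98.8 = 163.55 kPa.
Normally consolidated clay, so the full stress increment lies on the virgin compression line:
S_c = C_c·H/(1+e₀)·log₁₀(σ'_f/σ'_0) = 0.17×6.6/(1+1.15)×log₁₀(163.55/64.745)
    = 0.52186 × 0.40244 = 0.21 m

S_c ≈ 210 mm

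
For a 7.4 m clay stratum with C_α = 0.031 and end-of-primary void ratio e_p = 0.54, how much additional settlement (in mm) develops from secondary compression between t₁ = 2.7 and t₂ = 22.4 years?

S_s ≈ 137 mm

Secondary compression: S_s = C_α·H/(1+e_p)·log₁₀(t₂/t₁)
S_s = 0.031×7.4/(1+0.54)×log₁₀(22.4/2.7)
    = 0.149 × 0.9189 = 0.1369 m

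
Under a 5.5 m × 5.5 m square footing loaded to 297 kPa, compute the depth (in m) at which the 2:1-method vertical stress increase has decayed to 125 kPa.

z ≈ 2.98 m

2:1 spreading — at depth z the loaded area has grown by z in each plan dimension:
qB²/(B+z)² = Δσ_z ⇒ z = B(√(q/Δσ_z) − 1) = 5.5×(√(297/125) − 1) = 2.978 m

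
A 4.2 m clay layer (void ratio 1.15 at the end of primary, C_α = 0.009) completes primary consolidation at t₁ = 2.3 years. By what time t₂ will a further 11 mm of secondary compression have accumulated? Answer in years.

t₂ ≈ 9.71 years

S_s = C_α·H/(1+e_p)·log₁₀(t₂/t₁) ⇒ log₁₀(t₂/t₁) = S_s·(1+e_p)/(C_α·H).
log₁₀(t₂/t₁) = 0.011 × (1+1.15) / (0.009×4.2) = 0.6257
t₂ = t₁ × 10^0.6257 = 2.3 × 4.223 = 9.714 years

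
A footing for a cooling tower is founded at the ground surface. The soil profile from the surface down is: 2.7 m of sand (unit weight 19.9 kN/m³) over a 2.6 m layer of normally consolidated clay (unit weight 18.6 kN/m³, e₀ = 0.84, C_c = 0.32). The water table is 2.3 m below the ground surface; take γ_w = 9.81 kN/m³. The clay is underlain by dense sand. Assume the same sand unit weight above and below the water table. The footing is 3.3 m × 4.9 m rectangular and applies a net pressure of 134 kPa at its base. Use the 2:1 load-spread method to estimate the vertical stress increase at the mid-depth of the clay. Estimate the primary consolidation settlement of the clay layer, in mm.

Mid-depth of clay below the ground surface: z = 2.7 + 2.6/2 = 4 m.
Total vertical stress at mid-clay: σ_v = 19.9×2.7 + 18.6×1.3 = 77.91 kPa.
Pore pressure: u = 9.81×(4 − 2.3) = 16.677 kPa.
Initial effective stress: σ'_0 = σ_v − u = 77.91 − 16.677 = 61.233 kPa.
Stress increase at mid-clay by the 2:1 spreading method:
Δσ = qBL/((B+z)(L+z)) = 134×3.3×4.9/((3.3+4)(4.9+4)) = 33.35 kPa
Final effective stress: σ'_f = σ'_0 + Δσ = 61.233 + 33.35 = 94.583 kPa.
Normally consolidated clay, so the full stress increment lies on the virgin compression line:
S_c = C_c·H/(1+e₀)·log₁₀(σ'_f/σ'_0) = 0.32×2.6/(1+0.84)×log₁₀(94.583/61.233)
    = 0.45217 × 0.18883 = 0.08538 m

S_c ≈ 85.4 mm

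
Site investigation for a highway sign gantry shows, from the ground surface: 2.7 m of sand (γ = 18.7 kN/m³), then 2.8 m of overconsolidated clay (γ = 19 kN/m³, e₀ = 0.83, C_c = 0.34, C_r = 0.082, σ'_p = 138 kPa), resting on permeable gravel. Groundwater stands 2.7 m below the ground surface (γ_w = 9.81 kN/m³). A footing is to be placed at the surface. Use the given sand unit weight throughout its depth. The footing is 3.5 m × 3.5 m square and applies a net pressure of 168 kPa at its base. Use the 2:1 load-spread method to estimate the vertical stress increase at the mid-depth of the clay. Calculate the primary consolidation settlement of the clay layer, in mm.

S_c ≈ 24.3 mm

Mid-depth of clay below the ground surface: z = 2.7 + 2.8/2 = 4.1 m.
Total vertical stress at mid-clay: σ_v = 18.7×2.7 + 19×1.4 = 77.09 kPa.
Pore pressure: u = 9.81×(4.1 − 2.7) = 13.734 kPa.
Initial effective stress: σ'_0 = σ_v − u = 77.09 − 13.734 = 63.356 kPa.
Stress increase at mid-clay by the 2:1 spreading method:
Δσ = qBL/((B+z)(L+z)) = 168×3.5×3.5/((3.5+4.1)(3.5+4.1)) = 35.63 kPa
Final effective stress: σ'_f = 63.356 + 35.63 = 98.986 kPa.
σ'_f = 98.986 ≤ σ'_p = 138 kPa, so the clay remains overconsolidated and only the recompression index applies:
S_c = C_r·H/(1+e₀)·log₁₀(σ'_f/σ'_0) = 0.082×2.8/1.83×log₁₀(98.986/63.356)
    = 0.12547 × 0.19379 = 0.02431 m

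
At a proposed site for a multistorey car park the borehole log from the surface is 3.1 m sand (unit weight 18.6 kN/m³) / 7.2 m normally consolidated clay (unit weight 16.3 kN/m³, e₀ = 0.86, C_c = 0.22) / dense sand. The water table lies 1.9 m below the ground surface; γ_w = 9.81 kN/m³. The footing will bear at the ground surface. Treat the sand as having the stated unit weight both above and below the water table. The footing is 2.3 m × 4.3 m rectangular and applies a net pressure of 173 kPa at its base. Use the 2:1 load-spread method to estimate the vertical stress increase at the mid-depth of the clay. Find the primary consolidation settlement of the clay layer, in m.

S_c ≈ 0.0824 m

Mid-depth of clay below the ground surface: z = 3.1 + 7.2/2 = 6.7 m.
Total vertical stress at mid-clay: σ_v = 18.6×3.1 + 16.3×3.6 = 116.34 kPa.
Pore pressure: u = 9.81×(6.7 − 1.9) = 47.088 kPa.
Initial effective stress: σ'_0 = σ_v − u = 116.34 − 47.088 = 69.252 kPa.
Stress increase at mid-clay by the 2:1 spreading method:
Δσ = qBL/((B+z)(L+z)) = 173×2.3×4.3/((2.3+6.7)(4.3+6.7)) = 17.283 kPa
Final effective stress: σ'_f = σ'_0 + Δσ = 69.252 + 17.283 = 86.535 kPa.
Normally consolidated clay, so the full stress increment lies on the virgin compression line:
S_c = C_c·H/(1+e₀)·log₁₀(σ'_f/σ'_0) = 0.22×7.2/(1+0.86)×log₁₀(86.535/69.252)
    = 0.85161 × 0.096759 = 0.0824 m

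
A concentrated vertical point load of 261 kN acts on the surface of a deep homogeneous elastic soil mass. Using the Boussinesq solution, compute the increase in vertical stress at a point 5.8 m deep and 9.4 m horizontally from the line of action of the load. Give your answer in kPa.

Boussinesq vertical stress below a point load on an elastic half-space:
Δσ_z = 3P/(2πz²) · [1 + (r/z)²]^(−5/2)
r/z = 9.4/5.8 = 1.6207; [1+(r/z)²]^(−5/2) = 0.039925.
Δσ_z = 3×261/(2π×5.8²) × 0.039925 = 3.7045 × 0.039925 = 0.1479 kPa

Δσ_z ≈ 0.148 kPa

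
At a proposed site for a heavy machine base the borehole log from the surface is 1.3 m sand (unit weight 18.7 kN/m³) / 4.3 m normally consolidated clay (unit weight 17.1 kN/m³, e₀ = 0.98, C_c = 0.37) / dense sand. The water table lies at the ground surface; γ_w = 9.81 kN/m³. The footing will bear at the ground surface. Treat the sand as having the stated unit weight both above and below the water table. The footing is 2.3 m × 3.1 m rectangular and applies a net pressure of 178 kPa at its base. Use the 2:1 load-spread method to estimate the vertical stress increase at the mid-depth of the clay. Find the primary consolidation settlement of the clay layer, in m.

S_c ≈ 0.281 m

Mid-depth of clay below the ground surface: z = 1.3 + 4.3/2 = 3.45 m.
Total vertical stress at mid-clay: σ_v = 18.7×1.3 + 17.1×2.15 = 61.075 kPa.
Pore pressure: u = 9.81×(3.45 − 0) = 33.845 kPa.
Initial effective stress: σ'_0 = σ_v − u = 61.075 − 33.845 = 27.23 kPa.
Stress increase at mid-clay by the 2:1 spreading method:
Δσ = qBL/((B+z)(L+z)) = 178×2.3×3.1/((2.3+3.45)(3.1+3.45)) = 33.698 kPa
Final effective stress: σ'_f = σ'_0 + Δσ = 27.23 + 33.698 = 60.928 kPa.
Normally consolidated clay, so the full stress increment lies on the virgin compression line:
S_c = C_c·H/(1+e₀)·log₁₀(σ'_f/σ'_0) = 0.37×4.3/(1+0.98)×log₁₀(60.928/27.23)
    = 0.80354 × 0.34977 = 0.2811 m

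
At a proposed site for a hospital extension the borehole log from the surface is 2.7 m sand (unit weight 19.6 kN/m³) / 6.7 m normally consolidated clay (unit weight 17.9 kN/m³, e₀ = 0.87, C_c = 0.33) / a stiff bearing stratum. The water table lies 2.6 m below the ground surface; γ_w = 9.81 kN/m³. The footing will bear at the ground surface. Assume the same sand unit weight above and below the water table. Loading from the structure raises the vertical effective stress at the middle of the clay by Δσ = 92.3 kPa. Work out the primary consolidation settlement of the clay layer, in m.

S_c ≈ 0.397 m

Mid-depth of clay below the ground surface: z = 2.7 + 6.7/2 = 6.05 m.
Total vertical stress at mid-clay: σ_v = 19.6×2.7 + 17.9×3.35 = 112.89 kPa.
Pore pressure: u = 9.81×(6.05 − 2.6) = 33.845 kPa.
Initial effective stress: σ'_0 = σ_v − u = 112.89 − 33.845 = 79.045 kPa.
Final effective stress: σ'_f = σ'_0 + Δσ = 79.045 + 92.3 = 171.34 kPa.
Normally consolidated clay, so the full stress increment lies on the virgin compression line:
S_c = C_c·H/(1+e₀)·log₁₀(σ'_f/σ'_0) = 0.33×6.7/(1+0.87)×log₁₀(171.34/79.045)
    = 1.1824 × 0.33598 = 0.3973 m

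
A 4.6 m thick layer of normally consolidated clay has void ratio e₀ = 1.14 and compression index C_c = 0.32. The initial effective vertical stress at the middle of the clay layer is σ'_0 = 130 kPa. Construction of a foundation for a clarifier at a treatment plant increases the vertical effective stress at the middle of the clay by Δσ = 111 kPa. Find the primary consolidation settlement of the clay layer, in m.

S_c ≈ 0.184 m

Final effective stress: σ'_f = σ'_0 + Δσ = 130 + 111 = 241 kPa.
Normally consolidated clay, so the full stress increment lies on the virgin compression line:
S_c = C_c·H/(1+e₀)·log₁₀(σ'_f/σ'_0) = 0.32×4.6/(1+1.14)×log₁₀(241/130)
    = 0.68785 × 0.26807 = 0.1844 m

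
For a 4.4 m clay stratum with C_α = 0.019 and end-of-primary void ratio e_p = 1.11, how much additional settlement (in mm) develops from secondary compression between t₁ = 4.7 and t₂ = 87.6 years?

S_s ≈ 50.3 mm

Secondary compression: S_s = C_α·H/(1+e_p)·log₁₀(t₂/t₁)
S_s = 0.019×4.4/(1+1.11)×log₁₀(87.6/4.7)
    = 0.03962 × 1.27 = 0.05033 m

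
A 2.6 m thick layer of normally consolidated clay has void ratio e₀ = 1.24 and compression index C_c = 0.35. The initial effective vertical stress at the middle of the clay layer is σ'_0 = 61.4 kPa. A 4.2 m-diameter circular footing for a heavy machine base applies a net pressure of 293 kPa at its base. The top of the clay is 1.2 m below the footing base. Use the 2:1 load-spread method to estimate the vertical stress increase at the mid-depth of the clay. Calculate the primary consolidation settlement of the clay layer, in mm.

S_c ≈ 186 mm

Mid-depth of clay below the footing base: z = 1.2 + 2.6/2 = 2.5 m.
Stress increase at mid-clay by the 2:1 spreading method:
Δσ ≈ qD²/(D+z)² = 293×4.2²/(4.2+2.5)² = 115.14 kPa
Final effective stress: σ'_f = σ'_0 + Δσ = 61.4 + 115.14 = 176.54 kPa.
Normally consolidated clay, so the full stress increment lies on the virgin compression line:
S_c = C_c·H/(1+e₀)·log₁₀(σ'_f/σ'_0) = 0.35×2.6/(1+1.24)×log₁₀(176.54/61.4)
    = 0.40625 × 0.45867 = 0.1863 m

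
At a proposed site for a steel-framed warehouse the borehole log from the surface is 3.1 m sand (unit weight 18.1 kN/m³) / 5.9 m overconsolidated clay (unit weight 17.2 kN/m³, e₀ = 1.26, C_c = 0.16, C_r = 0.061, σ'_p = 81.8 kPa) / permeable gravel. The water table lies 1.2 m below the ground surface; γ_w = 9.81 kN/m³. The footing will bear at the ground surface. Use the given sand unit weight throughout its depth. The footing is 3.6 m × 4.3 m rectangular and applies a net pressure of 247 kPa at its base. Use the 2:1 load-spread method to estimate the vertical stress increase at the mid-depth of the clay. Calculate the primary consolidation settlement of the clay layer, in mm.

Mid-depth of clay below the ground surface: z = 3.1 + 5.9/2 = 6.05 m.
Total vertical stress at mid-clay: σ_v = 18.1×3.1 + 17.2×2.95 = 106.85 kPa.
Pore pressure: u = 9.81×(6.05 − 1.2) = 47.578 kPa.
Initial effective stress: σ'_0 = σ_v − u = 106.85 − 47.578 = 59.272 kPa.
Stress increase at mid-clay by the 2:1 spreading method:
Δσ = qBL/((B+z)(L+z)) = 247×3.6×4.3/((3.6+6.05)(4.3+6.05)) = 38.282 kPa
Final effective stress: σ'_f = 59.272 + 38.282 = 97.554 kPa.
σ'_f = 97.554 > σ'_p = 81.8 kPa, so the stress path crosses the preconsolidation pressure — recompression up to σ'_p, then virgin compression beyond:
S_c = H/(1+e₀)·[C_r·log₁₀(σ'_p/σ'_0) + C_c·log₁₀(σ'_f/σ'_p)]
    = 5.9/2.26 × [0.061×log₁₀(81.8/59.272) + 0.16×log₁₀(97.554/81.8)]
    = 2.6106 × [0.0085341 + 0.012239] = 0.05423 m

S_c ≈ 54.2 mm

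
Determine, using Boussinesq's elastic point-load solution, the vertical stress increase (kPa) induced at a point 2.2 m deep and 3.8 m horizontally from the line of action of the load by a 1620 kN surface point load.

Boussinesq vertical stress below a point load on an elastic half-space:
Δσ_z = 3P/(2πz²) · [1 + (r/z)²]^(−5/2)
r/z = 3.8/2.2 = 1.7273; [1+(r/z)²]^(−5/2) = 0.031575.
Δσ_z = 3×1620/(2π×2.2²) × 0.031575 = 159.81 × 0.031575 = 5.046 kPa

Δσ_z ≈ 5.05 kPa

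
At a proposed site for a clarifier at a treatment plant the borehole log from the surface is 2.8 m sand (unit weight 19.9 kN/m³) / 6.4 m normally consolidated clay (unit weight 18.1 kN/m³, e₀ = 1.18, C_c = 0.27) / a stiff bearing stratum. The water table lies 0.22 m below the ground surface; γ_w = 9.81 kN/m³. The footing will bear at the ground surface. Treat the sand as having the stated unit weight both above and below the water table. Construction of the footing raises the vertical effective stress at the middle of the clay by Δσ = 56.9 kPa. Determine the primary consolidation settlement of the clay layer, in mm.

S_c ≈ 239 mm

Mid-depth of clay below the ground surface: z = 2.8 + 6.4/2 = 6 m.
Total vertical stress at mid-clay: σ_v = 19.9×2.8 + 18.1×3.2 = 113.64 kPa.
Pore pressure: u = 9.81×(6 − 0.22) = 56.702 kPa.
Initial effective stress: σ'_0 = σ_v − u = 113.64 − 56.702 = 56.938 kPa.
Final effective stress: σ'_f = σ'_0 + Δσ = 56.938 + 56.9 = 113.84 kPa.
Normally consolidated clay, so the full stress increment lies on the virgin compression line:
S_c = C_c·H/(1+e₀)·log₁₀(σ'_f/σ'_0) = 0.27×6.4/(1+1.18)×log₁₀(113.84/56.938)
    = 0.79266 × 0.30089 = 0.2385 m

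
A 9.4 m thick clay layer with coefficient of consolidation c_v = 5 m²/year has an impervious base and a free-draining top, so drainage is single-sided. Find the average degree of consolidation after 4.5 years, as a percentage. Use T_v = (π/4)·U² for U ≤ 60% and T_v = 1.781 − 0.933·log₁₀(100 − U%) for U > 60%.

U ≈ 56.9 %

Drainage path length: H_d = H = 9.4 m (single drainage).
T_v = c_v·t/H_d² = 5×4.5/9.4² = 0.25464.
T_v = 0.25464 corresponds to the U ≤ 60% branch:
U = √(4T_v/π) = 0.5694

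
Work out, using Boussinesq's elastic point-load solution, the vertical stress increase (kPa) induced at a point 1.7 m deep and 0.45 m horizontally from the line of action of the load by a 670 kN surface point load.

Δσ_z ≈ 93.5 kPa

Boussinesq vertical stress below a point load on an elastic half-space:
Δσ_z = 3P/(2πz²) · [1 + (r/z)²]^(−5/2)
r/z = 0.45/1.7 = 0.26471; [1+(r/z)²]^(−5/2) = 0.84425.
Δσ_z = 3×670/(2π×1.7²) × 0.84425 = 110.69 × 0.84425 = 93.45 kPa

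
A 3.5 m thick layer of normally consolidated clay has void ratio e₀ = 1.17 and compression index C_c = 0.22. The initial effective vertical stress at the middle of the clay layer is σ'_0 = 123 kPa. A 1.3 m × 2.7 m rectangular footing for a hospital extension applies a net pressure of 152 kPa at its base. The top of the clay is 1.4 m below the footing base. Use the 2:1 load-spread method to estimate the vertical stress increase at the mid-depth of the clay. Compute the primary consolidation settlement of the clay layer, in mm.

Mid-depth of clay below the footing base: z = 1.4 + 3.5/2 = 3.15 m.
Stress increase at mid-clay by the 2:1 spreading method:
Δσ = qBL/((B+z)(L+z)) = 152×1.3×2.7/((1.3+3.15)(2.7+3.15)) = 20.494 kPa
Final effective stress: σ'_f = σ'_0 + Δσ = 123 + 20.494 = 143.49 kPa.
Normally consolidated clay, so the full stress increment lies on the virgin compression line:
S_c = C_c·H/(1+e₀)·log₁₀(σ'_f/σ'_0) = 0.22×3.5/(1+1.17)×log₁₀(143.49/123)
    = 0.35484 × 0.066917 = 0.02374 m

S_c ≈ 23.7 mm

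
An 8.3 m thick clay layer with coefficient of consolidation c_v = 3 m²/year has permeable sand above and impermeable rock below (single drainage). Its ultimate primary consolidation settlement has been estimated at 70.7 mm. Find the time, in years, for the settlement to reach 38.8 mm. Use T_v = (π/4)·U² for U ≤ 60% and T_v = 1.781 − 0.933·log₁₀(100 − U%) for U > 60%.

t ≈ 5.43 years

Drainage path length: H_d = H = 8.3 m (single drainage).
U = S(t)/S_ult = 38.8/70.7 = 0.5488.
U ≤ 60%: T_v = (π/4)·U² = (π/4)×0.5488² = 0.23655.
t = T_v·H_d²/c_v = 0.23655×8.3²/3 = 5.432 years.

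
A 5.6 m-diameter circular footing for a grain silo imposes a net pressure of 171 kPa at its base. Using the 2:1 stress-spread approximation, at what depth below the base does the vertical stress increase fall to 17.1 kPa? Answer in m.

2:1 spreading — at depth z the loaded area has grown by z in each plan dimension:
qD²/(D+z)² = Δσ_z ⇒ z = D(√(q/Δσ_z) − 1) = 5.6×(√(171/17.1) − 1) = 12.11 m

z ≈ 12.1 m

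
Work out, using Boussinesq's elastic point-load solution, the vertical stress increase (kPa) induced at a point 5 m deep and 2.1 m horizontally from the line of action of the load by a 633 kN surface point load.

Δσ_z ≈ 8.05 kPa

Boussinesq vertical stress below a point load on an elastic half-space:
Δσ_z = 3P/(2πz²) · [1 + (r/z)²]^(−5/2)
r/z = 2.1/5 = 0.42; [1+(r/z)²]^(−5/2) = 0.66621.
Δσ_z = 3×633/(2π×5²) × 0.66621 = 12.089 × 0.66621 = 8.054 kPa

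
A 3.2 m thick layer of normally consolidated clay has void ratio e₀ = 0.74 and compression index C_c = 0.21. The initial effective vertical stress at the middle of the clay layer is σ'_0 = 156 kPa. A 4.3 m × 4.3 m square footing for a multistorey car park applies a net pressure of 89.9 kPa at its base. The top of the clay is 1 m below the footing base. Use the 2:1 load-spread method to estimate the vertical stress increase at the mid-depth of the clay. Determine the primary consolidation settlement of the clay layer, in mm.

S_c ≈ 33.9 mm

Mid-depth of clay below the footing base: z = 1 + 3.2/2 = 2.6 m.
Stress increase at mid-clay by the 2:1 spreading method:
Δσ = qBL/((B+z)(L+z)) = 89.9×4.3×4.3/((4.3+2.6)(4.3+2.6)) = 34.914 kPa
Final effective stress: σ'_f = σ'_0 + Δσ = 156 + 34.914 = 190.91 kPa.
Normally consolidated clay, so the full stress increment lies on the virgin compression line:
S_c = C_c·H/(1+e₀)·log₁₀(σ'_f/σ'_0) = 0.21×3.2/(1+0.74)×log₁₀(190.91/156)
    = 0.38621 × 0.087704 = 0.03387 m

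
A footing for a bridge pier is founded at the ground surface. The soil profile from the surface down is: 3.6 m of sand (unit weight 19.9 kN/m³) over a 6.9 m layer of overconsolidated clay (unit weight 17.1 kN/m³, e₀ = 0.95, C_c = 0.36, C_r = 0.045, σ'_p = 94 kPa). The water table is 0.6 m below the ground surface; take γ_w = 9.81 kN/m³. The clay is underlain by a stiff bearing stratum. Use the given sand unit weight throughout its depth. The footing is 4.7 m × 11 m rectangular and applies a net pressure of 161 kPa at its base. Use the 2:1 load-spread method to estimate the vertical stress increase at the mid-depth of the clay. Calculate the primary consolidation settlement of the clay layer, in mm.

Mid-depth of clay below the ground surface: z = 3.6 + 6.9/2 = 7.05 m.
Total vertical stress at mid-clay: σ_v = 19.9×3.6 + 17.1×3.45 = 130.63 kPa.
Pore pressure: u = 9.81×(7.05 − 0.6) = 63.275 kPa.
Initial effective stress: σ'_0 = σ_v − u = 130.63 − 63.275 = 67.355 kPa.
Stress increase at mid-clay by the 2:1 spreading method:
Δσ = qBL/((B+z)(L+z)) = 161×4.7×11/((4.7+7.05)(11+7.05)) = 39.247 kPa
Final effective stress: σ'_f = 67.355 + 39.247 = 106.6 kPa.
σ'_f = 106.6 > σ'_p = 94 kPa, so the stress path crosses the preconsolidation pressure — recompression up to σ'_p, then virgin compression beyond:
S_c = H/(1+e₀)·[C_r·log₁₀(σ'_p/σ'_0) + C_c·log₁₀(σ'_f/σ'_p)]
    = 6.9/1.95 × [0.045×log₁₀(94/67.355) + 0.36×log₁₀(106.6/94)]
    = 3.5385 × [0.0065141 + 0.019667] = 0.09264 m

S_c ≈ 92.6 mm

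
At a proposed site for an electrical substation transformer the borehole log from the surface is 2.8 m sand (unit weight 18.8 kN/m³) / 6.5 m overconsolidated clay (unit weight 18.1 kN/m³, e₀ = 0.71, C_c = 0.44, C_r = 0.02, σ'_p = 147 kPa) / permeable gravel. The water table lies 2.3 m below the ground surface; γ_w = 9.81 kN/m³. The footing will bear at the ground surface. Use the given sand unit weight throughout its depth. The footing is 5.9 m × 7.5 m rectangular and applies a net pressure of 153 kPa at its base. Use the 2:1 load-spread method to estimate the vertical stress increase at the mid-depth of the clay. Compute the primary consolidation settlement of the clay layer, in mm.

Mid-depth of clay below the ground surface: z = 2.8 + 6.5/2 = 6.05 m.
Total vertical stress at mid-clay: σ_v = 18.8×2.8 + 18.1×3.25 = 111.47 kPa.
Pore pressure: u = 9.81×(6.05 − 2.3) = 36.788 kPa.
Initial effective stress: σ'_0 = σ_v − u = 111.47 − 36.788 = 74.682 kPa.
Stress increase at mid-clay by the 2:1 spreading method:
Δσ = qBL/((B+z)(L+z)) = 153×5.9×7.5/((5.9+6.05)(7.5+6.05)) = 41.812 kPa
Final effective stress: σ'_f = 74.682 + 41.812 = 116.49 kPa.
σ'_f = 116.49 ≤ σ'_p = 147 kPa, so the clay remains overconsolidated and only the recompression index applies:
S_c = C_r·H/(1+e₀)·log₁₀(σ'_f/σ'_0) = 0.02×6.5/1.71×log₁₀(116.49/74.682)
    = 0.076024 × 0.19307 = 0.01468 m

S_c ≈ 14.7 mm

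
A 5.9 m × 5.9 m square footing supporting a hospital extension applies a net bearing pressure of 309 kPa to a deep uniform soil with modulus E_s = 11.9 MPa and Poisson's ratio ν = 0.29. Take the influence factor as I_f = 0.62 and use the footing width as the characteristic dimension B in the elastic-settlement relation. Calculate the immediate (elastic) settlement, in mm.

Immediate (elastic) settlement: S_e = q·B·(1−ν²)/E_s · I_f.
E_s = 11.9 MPa = 11900 kPa.
S_e = 309 × 5.9 × (1 − 0.29²) / 11900 × 0.62
    = 309 × 5.9 × 0.9159 / 11900 × 0.62
    = 0.087 m = 87 mm

S_e ≈ 87 mm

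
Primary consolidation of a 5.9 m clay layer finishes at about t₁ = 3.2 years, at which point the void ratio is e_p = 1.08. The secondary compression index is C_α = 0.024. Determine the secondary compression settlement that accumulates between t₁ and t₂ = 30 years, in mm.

Secondary compression: S_s = C_α·H/(1+e_p)·log₁₀(t₂/t₁)
S_s = 0.024×5.9/(1+1.08)×log₁₀(30/3.2)
    = 0.06808 × 0.972 = 0.06617 m

S_s ≈ 66.2 mm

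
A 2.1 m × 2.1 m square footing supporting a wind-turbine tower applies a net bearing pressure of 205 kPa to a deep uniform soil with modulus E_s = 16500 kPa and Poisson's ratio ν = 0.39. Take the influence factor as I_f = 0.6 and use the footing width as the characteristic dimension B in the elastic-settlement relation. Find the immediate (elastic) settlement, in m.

Immediate (elastic) settlement: S_e = q·B·(1−ν²)/E_s · I_f.
S_e = 205 × 2.1 × (1 − 0.39²) / 16500 × 0.6
    = 205 × 2.1 × 0.8479 / 16500 × 0.6
    = 0.01327 m

S_e ≈ 0.0133 m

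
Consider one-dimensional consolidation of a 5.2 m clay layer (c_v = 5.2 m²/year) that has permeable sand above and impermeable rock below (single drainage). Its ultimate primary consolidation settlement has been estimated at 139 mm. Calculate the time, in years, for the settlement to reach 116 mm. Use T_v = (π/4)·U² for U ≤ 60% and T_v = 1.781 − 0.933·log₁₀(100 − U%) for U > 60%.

Drainage path length: H_d = H = 5.2 m (single drainage).
U = S(t)/S_ult = 116/139 = 0.8345.
U > 60%: T_v = 1.781 − 0.933·log₁₀(100 − 83.453) = 0.64394.
t = T_v·H_d²/c_v = 0.64394×5.2²/5.2 = 3.348 years.

t ≈ 3.35 years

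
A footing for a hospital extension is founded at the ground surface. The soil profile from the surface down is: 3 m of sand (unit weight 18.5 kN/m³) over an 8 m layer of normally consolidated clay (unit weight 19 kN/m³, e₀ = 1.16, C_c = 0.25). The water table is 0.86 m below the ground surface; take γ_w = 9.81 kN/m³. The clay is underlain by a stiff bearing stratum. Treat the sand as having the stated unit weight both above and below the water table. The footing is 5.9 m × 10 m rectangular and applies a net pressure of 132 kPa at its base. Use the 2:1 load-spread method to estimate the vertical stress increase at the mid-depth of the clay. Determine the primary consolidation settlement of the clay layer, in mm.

Mid-depth of clay below the ground surface: z = 3 + 8/2 = 7 m.
Total vertical stress at mid-clay: σ_v = 18.5×3 + 19×4 = 131.5 kPa.
Pore pressure: u = 9.81×(7 − 0.86) = 60.233 kPa.
Initial effective stress: σ'_0 = σ_v − u = 131.5 − 60.233 = 71.267 kPa.
Stress increase at mid-clay by the 2:1 spreading method:
Δσ = qBL/((B+z)(L+z)) = 132×5.9×10/((5.9+7)(10+7)) = 35.513 kPa
Final effective stress: σ'_f = σ'_0 + Δσ = 71.267 + 35.513 = 106.78 kPa.
Normally consolidated clay, so the full stress increment lies on the virgin compression line:
S_c = C_c·H/(1+e₀)·log₁₀(σ'_f/σ'_0) = 0.25×8/(1+1.16)×log₁₀(106.78/71.267)
    = 0.92593 × 0.1756 = 0.1626 m

S_c ≈ 163 mm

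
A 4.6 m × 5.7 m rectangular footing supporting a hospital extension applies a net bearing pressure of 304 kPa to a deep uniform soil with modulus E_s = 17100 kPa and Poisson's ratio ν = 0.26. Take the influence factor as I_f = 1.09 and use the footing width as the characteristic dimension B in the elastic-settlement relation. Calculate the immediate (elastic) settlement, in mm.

Immediate (elastic) settlement: S_e = q·B·(1−ν²)/E_s · I_f.
S_e = 304 × 4.6 × (1 − 0.26²) / 17100 × 1.09
    = 304 × 4.6 × 0.9324 / 17100 × 1.09
    = 0.08311 m = 83.11 mm

S_e ≈ 83.1 mm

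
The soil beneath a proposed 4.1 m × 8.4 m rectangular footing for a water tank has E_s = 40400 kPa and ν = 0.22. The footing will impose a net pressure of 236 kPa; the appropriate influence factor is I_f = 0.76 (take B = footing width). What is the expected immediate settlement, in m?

S_e ≈ 0.0173 m

Immediate (elastic) settlement: S_e = q·B·(1−ν²)/E_s · I_f.
S_e = 236 × 4.1 × (1 − 0.22²) / 40400 × 0.76
    = 236 × 4.1 × 0.9516 / 40400 × 0.76
    = 0.01732 m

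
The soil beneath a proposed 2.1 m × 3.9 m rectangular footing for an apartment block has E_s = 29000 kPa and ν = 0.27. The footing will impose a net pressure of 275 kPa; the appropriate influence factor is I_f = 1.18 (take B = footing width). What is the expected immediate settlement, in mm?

S_e ≈ 21.8 mm

Immediate (elastic) settlement: S_e = q·B·(1−ν²)/E_s · I_f.
S_e = 275 × 2.1 × (1 − 0.27²) / 29000 × 1.18
    = 275 × 2.1 × 0.9271 / 29000 × 1.18
    = 0.02179 m = 21.79 mm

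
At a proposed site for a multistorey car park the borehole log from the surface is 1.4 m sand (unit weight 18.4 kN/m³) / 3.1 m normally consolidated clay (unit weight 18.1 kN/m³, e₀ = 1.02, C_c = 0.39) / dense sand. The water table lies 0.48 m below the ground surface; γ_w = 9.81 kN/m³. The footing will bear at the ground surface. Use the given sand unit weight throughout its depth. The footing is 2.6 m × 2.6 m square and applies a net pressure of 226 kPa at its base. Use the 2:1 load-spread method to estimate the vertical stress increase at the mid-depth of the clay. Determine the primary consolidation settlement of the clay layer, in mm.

S_c ≈ 256 mm

Mid-depth of clay below the ground surface: z = 1.4 + 3.1/2 = 2.95 m.
Total vertical stress at mid-clay: σ_v = 18.4×1.4 + 18.1×1.55 = 53.815 kPa.
Pore pressure: u = 9.81×(2.95 − 0.48) = 24.231 kPa.
Initial effective stress: σ'_0 = σ_v − u = 53.815 − 24.231 = 29.584 kPa.
Stress increase at mid-clay by the 2:1 spreading method:
Δσ = qBL/((B+z)(L+z)) = 226×2.6×2.6/((2.6+2.95)(2.6+2.95)) = 49.599 kPa
Final effective stress: σ'_f = σ'_0 + Δσ = 29.584 + 49.599 = 79.183 kPa.
Normally consolidated clay, so the full stress increment lies on the virgin compression line:
S_c = C_c·H/(1+e₀)·log₁₀(σ'_f/σ'_0) = 0.39×3.1/(1+1.02)×log₁₀(79.183/29.584)
    = 0.59851 × 0.42758 = 0.2559 m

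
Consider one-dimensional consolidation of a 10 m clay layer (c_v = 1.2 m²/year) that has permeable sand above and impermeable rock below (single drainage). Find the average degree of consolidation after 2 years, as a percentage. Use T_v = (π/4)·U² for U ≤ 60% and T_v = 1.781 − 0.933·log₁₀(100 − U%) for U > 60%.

Drainage path length: H_d = H = 10 m (single drainage).
T_v = c_v·t/H_d² = 1.2×2/10² = 0.024.
T_v = 0.024 corresponds to the U ≤ 60% branch:
U = √(4T_v/π) = 0.1748

U ≈ 17.5 %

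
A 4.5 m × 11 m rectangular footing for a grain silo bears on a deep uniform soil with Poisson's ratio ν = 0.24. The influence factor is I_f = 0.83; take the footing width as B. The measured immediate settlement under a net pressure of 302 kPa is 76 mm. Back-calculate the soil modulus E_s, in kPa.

E_s ≈ 14000 kPa

S_e = q·B·(1−ν²)/E_s · I_f  ⇒  E_s = q·B·(1−ν²)·I_f / S_e.
E_s = 302 × 4.5 × 0.9424 × 0.83 / 0.076 = 13990 kPa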